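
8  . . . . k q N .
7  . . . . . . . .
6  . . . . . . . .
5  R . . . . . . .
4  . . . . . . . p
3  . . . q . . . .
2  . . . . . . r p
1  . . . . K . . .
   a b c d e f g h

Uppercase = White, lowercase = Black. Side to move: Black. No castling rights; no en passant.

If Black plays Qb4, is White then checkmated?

yes

After Qb4: white king on e1; in check: yes, from the black queen on b4.
King squares — d1: attacked by Qd3; f1: attacked by Qd3; d2: attacked by Rg2; e2: attacked by Rg2; f2: attacked by Rg2.
White has no legal moves → checkmate.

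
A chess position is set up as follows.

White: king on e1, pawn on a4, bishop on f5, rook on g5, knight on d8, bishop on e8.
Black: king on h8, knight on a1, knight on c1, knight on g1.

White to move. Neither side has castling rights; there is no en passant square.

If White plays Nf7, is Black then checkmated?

yes

After Nf7: black king on h8; in check: yes, from the white knight on f7.
King squares — g7: attacked by Rg5; h7: attacked by Bf5; g8: attacked by Rg5.
Black has no legal moves → checkmate.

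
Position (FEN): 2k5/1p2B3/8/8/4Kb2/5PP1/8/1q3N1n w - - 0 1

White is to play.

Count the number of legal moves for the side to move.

White to move; king on e4.
In check: yes, from the black queen on b1.
Legal moves: Kd5, Kxf4, Kd4.
Count: 3.

3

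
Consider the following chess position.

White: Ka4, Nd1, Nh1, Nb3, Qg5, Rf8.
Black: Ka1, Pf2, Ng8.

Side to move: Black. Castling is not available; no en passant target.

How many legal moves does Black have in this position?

Black to move; king on a1.
In check: yes, from the white knight on b3.
Legal moves: Ka2, Kb1.
Count: 2.

2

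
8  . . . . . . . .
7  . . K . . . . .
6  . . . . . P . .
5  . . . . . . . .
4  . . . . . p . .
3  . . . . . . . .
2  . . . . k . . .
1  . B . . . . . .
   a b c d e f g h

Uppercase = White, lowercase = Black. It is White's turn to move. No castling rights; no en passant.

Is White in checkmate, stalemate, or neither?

White to move; white king on c7.
In check: no.
Legal moves for White: Kd8, Kc8, Kb8, Kd7, Kb7, Kd6, Kc6, Kb6, Bh7, Bg6, Bf5, Be4, Bd3+, Bc2, Ba2, f7.
White has 16 legal moves and is not in check → neither.

neither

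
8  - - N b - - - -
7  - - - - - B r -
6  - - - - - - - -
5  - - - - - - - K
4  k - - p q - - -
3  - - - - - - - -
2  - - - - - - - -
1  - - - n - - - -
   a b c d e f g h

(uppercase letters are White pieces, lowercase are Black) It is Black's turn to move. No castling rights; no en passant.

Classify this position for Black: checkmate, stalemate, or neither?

Black to move; black king on a4.
In check: no.
Legal moves for Black include: Be7, Bc7, Bf6, Bb6, Bg5, Ba5, Bh4, Rg8, Rh7#, Rxf7, Rg6, Rg5+, Rg4, Rg3, Rg2, Rg1, Qe8, Qa8, ... (list truncated; more exist).
Black has legal moves and is not in check → neither.

neither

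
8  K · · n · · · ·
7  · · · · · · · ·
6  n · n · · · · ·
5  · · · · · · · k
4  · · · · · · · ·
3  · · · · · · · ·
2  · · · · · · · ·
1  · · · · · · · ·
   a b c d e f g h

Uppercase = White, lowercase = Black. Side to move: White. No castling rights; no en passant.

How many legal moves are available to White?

0

White to move; king on a8.
In check: no.
Legal moves: none.
Count: 0.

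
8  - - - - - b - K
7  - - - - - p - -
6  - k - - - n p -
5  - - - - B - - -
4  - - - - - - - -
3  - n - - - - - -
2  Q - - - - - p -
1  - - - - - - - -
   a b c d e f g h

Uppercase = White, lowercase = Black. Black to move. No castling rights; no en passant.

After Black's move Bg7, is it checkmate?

no

After Bg7: white king on h8; in check: yes, from the black bishop on g7.
White has 1 legal reply: Kxg7.
In check but a legal move exists → not checkmate.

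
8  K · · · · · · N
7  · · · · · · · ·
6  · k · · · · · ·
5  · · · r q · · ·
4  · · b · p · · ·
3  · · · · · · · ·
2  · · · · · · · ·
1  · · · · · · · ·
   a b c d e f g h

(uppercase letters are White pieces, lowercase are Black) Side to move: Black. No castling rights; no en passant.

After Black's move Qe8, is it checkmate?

yes

After Qe8: white king on a8; in check: yes, from the black queen on e8.
King squares — a7: attacked by Kb6; b7: attacked by Kb6; b8: attacked by Qe8.
White has no legal moves → checkmate.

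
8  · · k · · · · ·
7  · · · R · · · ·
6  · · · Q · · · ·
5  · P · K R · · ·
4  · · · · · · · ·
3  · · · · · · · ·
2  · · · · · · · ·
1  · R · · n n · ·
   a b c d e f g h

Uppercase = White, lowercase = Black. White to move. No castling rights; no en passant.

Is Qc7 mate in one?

After Qc7: black king on c8; in check: yes, from the white queen on c7.
King squares — b7: attacked by Qc7; c7: attacked by Rd7; d7: attacked by Qc7; b8: attacked by Qc7; d8: attacked by Qc7.
Black has no legal moves → checkmate.

yes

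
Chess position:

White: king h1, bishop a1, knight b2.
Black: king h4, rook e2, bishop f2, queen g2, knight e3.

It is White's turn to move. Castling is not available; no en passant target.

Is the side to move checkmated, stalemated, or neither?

checkmate

White to move; white king on h1.
In check: yes, from the black queen on g2.
King squares — g1: attacked by Bf2; g2: attacked by Ne3; h2: attacked by Qg2.
Legal moves for White: none.
In check with no legal moves → checkmate.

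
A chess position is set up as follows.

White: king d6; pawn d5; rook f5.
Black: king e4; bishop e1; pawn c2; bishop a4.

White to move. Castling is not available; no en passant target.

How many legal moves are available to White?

14

White to move; king on d6.
In check: no.
Legal moves: Ke7, Kc7, Ke6, Kc5, Rf8, Rf7, Rf6, Rh5, Rg5, Re5+, Rf4+, Rf3, Rf2, Rf1.
Count: 14.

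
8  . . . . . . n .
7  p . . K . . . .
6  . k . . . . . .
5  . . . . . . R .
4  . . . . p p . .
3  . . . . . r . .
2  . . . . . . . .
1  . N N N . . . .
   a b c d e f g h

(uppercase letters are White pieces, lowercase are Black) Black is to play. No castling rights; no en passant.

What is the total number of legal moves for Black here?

Black to move; king on b6.
In check: no.
Legal moves: Ne7, Nh6, Nf6+, Kb7, Ka6, Rh3, Rg3, Re3, Rd3+, Rc3, Rb3, Ra3, Rf2, Rf1, a6, e3, a5.
Count: 17.

17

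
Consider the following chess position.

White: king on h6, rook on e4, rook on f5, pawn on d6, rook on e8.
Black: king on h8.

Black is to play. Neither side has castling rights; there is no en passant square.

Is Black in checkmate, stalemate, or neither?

Black to move; black king on h8.
In check: yes, from the white rook on e8.
King squares — g7: attacked by Kh6; h7: attacked by Kh6; g8: attacked by Re8.
Legal moves for Black: none.
In check with no legal moves → checkmate.

checkmate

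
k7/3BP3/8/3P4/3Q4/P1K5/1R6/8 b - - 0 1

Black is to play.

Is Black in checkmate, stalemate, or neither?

Black to move; black king on a8.
In check: no.
King squares — a7: attacked by Qd4; b7: attacked by Rb2; b8: attacked by Rb2.
Legal moves for Black: none.
Not in check and no legal moves → stalemate.

stalemate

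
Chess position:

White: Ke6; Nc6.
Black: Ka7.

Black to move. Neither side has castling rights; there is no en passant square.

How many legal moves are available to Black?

Black to move; king on a7.
In check: yes, from the white knight on c6.
Legal moves: Ka8, Kb7, Kb6, Ka6.
Count: 4.

4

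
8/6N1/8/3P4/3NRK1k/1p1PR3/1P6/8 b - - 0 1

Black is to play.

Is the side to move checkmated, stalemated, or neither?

stalemate

Black to move; black king on h4.
In check: no.
King squares — g3: attacked by Re3; h3: attacked by Re3; g4: attacked by Kf4; g5: attacked by Kf4; h5: attacked by Ng7.
Legal moves for Black: none.
Not in check and no legal moves → stalemate.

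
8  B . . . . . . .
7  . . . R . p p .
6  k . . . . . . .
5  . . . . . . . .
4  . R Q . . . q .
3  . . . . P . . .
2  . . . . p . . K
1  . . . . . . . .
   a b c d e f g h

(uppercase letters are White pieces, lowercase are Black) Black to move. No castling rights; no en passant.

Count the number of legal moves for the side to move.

2

Black to move; king on a6.
In check: yes, from the white queen on c4.
Legal moves: Ka5, Qxc4.
Count: 2.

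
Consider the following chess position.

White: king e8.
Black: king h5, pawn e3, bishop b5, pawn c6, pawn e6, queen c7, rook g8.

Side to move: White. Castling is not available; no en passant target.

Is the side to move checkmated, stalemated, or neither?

White to move; white king on e8.
In check: yes, from the black rook on g8.
King squares — d7: attacked by Qc7; e7: attacked by Qc7; f7: attacked by Qc7; d8: attacked by Qc7; f8: attacked by Rg8.
Legal moves for White: none.
In check with no legal moves → checkmate.

checkmate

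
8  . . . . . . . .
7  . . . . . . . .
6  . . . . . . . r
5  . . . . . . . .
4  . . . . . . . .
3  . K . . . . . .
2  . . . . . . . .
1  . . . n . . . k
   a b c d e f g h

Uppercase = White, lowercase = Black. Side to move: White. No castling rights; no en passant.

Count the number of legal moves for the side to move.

White to move; king on b3.
In check: no.
Legal moves: Kc4, Kb4, Ka4, Ka3, Kc2, Ka2.
Count: 6.

6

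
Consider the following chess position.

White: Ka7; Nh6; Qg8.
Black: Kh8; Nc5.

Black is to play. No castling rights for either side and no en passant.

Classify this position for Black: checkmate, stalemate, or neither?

Black to move; black king on h8.
In check: yes, from the white queen on g8.
King squares — g7: attacked by Qg8; h7: attacked by Qg8; g8: attacked by Nh6.
Legal moves for Black: none.
In check with no legal moves → checkmate.

checkmate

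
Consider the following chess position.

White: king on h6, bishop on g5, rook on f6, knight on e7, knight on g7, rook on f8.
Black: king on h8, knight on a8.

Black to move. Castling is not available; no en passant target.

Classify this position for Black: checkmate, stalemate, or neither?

Black to move; black king on h8.
In check: yes, from the white rook on f8.
King squares — g7: attacked by Kh6; h7: attacked by Kh6; g8: attacked by Ne7.
Legal moves for Black: none.
In check with no legal moves → checkmate.

checkmate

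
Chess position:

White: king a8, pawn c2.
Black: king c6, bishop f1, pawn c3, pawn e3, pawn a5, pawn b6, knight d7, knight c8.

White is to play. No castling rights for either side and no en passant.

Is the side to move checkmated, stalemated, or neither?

White to move; white king on a8.
In check: no.
King squares — a7: attacked by Nc8; b7: attacked by Kc6; b8: attacked by Nd7.
Legal moves for White: none.
Not in check and no legal moves → stalemate.

stalemate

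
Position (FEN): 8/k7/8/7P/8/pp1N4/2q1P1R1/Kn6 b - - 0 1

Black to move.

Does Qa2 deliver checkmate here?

After Qa2: white king on a1; in check: yes, from the black queen on a2.
King squares — b1: attacked by Qa2; a2: attacked by Pb3; b2: attacked by Qa2.
White has no legal moves → checkmate.

yes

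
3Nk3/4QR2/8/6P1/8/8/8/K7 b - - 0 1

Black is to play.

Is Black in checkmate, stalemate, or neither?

checkmate

Black to move; black king on e8.
In check: yes, from the white queen on e7.
King squares — d7: attacked by Qe7; e7: attacked by Rf7; f7: attacked by Qe7; d8: attacked by Qe7; f8: attacked by Qe7.
Legal moves for Black: none.
In check with no legal moves → checkmate.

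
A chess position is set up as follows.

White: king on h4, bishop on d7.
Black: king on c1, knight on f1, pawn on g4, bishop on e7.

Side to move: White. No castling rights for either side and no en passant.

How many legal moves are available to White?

2

White to move; king on h4.
In check: yes, from the black bishop on e7.
Legal moves: Kh5, Kxg4.
Count: 2.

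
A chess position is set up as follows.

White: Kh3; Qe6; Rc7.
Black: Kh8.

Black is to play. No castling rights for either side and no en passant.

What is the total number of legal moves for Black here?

0

Black to move; king on h8.
In check: no.
Legal moves: none.
Count: 0.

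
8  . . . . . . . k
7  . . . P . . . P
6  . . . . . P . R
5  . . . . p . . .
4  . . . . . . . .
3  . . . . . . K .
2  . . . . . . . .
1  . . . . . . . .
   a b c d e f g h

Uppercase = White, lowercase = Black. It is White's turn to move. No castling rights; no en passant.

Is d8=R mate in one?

yes

After d8=R: black king on h8; in check: yes, from the white rook on d8.
King squares — g7: attacked by Pf6; h7: attacked by Rh6; g8: attacked by Ph7.
Black has no legal moves → checkmate.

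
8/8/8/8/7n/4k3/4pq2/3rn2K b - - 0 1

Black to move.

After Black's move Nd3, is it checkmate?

yes

After Nd3: white king on h1; in check: yes, from the black rook on d1.
King squares — g1: attacked by Rd1; g2: attacked by Qf2; h2: attacked by Qf2.
White has no legal moves → checkmate.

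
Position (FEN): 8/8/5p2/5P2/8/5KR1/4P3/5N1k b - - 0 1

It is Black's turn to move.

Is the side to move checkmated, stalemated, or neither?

stalemate

Black to move; black king on h1.
In check: no.
King squares — g1: attacked by Rg3; g2: attacked by Kf3; h2: attacked by Nf1.
Legal moves for Black: none.
Not in check and no legal moves → stalemate.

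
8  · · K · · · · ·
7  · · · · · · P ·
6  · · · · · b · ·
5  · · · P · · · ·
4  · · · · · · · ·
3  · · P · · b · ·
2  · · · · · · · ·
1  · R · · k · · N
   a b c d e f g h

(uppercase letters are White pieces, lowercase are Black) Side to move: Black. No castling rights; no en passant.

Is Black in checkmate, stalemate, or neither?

neither

Black to move; black king on e1.
In check: yes, from the white rook on b1.
King squares — d1: attacked by Rb1; f1: attacked by Rb1; d2: available; e2: available; f2: attacked by Nh1.
Legal moves for Black: Ke2, Kd2, Bd1.
Black is in check but has 3 legal moves → neither.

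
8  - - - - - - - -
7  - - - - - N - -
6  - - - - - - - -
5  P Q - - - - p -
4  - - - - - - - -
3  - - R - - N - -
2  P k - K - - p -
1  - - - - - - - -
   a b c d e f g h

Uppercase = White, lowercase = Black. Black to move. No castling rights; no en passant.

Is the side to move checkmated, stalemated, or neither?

neither

Black to move; black king on b2.
In check: yes, from the white queen on b5.
King squares — a1: available; b1: attacked by Qb5; c1: attacked by Kd2; a2: available; c2: attacked by Kd2; a3: attacked by Rc3; b3: attacked by Pa2; c3: attacked by Kd2.
Legal moves for Black: Kxa2, Ka1.
Black is in check but has 2 legal moves → neither.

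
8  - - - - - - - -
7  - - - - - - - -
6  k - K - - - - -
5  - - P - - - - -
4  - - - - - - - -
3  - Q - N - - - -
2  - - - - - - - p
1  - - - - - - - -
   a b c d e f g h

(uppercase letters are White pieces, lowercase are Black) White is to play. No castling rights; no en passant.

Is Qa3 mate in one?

After Qa3: black king on a6; in check: yes, from the white queen on a3.
King squares — a5: attacked by Qa3; b5: attacked by Kc6; b6: attacked by Pc5; a7: attacked by Qa3; b7: attacked by Kc6.
Black has no legal moves → checkmate.

yes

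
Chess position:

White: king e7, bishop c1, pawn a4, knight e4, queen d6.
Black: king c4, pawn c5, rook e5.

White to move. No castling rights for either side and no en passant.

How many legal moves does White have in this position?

7

White to move; king on e7.
In check: yes, from the black rook on e5.
Legal moves: Kf8, Kd8, Kf7, Kd7, Kf6, Qe6+, Qxe5.
Count: 7.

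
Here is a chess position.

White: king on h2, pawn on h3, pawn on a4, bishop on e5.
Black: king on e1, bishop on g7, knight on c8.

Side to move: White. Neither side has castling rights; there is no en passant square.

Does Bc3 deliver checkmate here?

After Bc3: black king on e1; in check: yes, from the white bishop on c3.
Black has 5 legal replies: Kf2, Ke2, Kf1, Kd1, Bxc3.
In check but a legal move exists → not checkmate.

no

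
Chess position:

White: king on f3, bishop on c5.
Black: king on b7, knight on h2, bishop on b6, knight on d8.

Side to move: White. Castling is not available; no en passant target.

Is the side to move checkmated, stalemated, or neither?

neither

White to move; white king on f3.
In check: yes, from the black knight on h2.
Legal moves for White: Kf4, Ke4, Kg3, Ke3, Kg2, Kf2, Ke2.
White is in check but has 7 legal moves → neither.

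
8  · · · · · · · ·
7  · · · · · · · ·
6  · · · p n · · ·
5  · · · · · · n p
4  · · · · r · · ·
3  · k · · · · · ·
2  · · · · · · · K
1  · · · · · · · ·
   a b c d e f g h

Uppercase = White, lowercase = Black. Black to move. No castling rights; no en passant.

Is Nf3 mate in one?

no

After Nf3: white king on h2; in check: yes, from the black knight on f3.
White has 4 legal replies: Kh3, Kg3, Kg2, Kh1.
In check but a legal move exists → not checkmate.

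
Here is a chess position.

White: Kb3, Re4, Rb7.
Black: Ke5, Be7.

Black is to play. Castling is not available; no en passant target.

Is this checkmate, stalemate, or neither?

neither

Black to move; black king on e5.
In check: yes, from the white rook on e4.
King squares — d4: attacked by Re4; e4: available; f4: attacked by Re4; d5: available; f5: available; d6: available; e6: attacked by Re4; f6: available.
Legal moves for Black: Kf6, Kd6, Kf5, Kd5, Kxe4.
Black is in check but has 5 legal moves → neither.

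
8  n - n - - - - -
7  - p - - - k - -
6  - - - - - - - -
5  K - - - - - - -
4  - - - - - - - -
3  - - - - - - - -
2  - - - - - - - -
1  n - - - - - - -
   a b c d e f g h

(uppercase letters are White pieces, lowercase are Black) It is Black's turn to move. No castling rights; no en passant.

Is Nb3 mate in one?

After Nb3: white king on a5; in check: yes, from the black knight on b3.
White has 3 legal replies: Kb5, Kb4, Ka4.
In check but a legal move exists → not checkmate.

no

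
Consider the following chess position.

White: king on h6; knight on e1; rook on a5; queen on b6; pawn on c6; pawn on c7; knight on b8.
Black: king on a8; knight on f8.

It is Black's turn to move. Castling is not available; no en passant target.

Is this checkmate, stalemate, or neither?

checkmate

Black to move; black king on a8.
In check: yes, from the white rook on a5.
King squares — a7: attacked by Ra5; b7: attacked by Qb6; b8: attacked by Qb6.
Legal moves for Black: none.
In check with no legal moves → checkmate.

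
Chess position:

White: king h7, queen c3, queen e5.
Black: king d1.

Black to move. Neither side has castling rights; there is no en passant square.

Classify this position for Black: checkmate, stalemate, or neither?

stalemate

Black to move; black king on d1.
In check: no.
King squares — c1: attacked by Qc3; e1: attacked by Qc3; c2: attacked by Qc3; d2: attacked by Qc3; e2: attacked by Qe5.
Legal moves for Black: none.
Not in check and no legal moves → stalemate.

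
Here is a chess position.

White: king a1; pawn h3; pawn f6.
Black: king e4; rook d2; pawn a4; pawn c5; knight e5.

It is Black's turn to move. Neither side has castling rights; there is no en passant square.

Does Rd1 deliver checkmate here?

no

After Rd1: white king on a1; in check: yes, from the black rook on d1.
White has 2 legal replies: Kb2, Ka2.
In check but a legal move exists → not checkmate.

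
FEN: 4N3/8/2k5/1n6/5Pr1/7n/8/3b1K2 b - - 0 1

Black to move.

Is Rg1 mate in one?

yes

After Rg1: white king on f1; in check: yes, from the black rook on g1.
King squares — e1: attacked by Rg1; g1: attacked by Nh3; e2: attacked by Bd1; f2: attacked by Nh3; g2: attacked by Rg1.
White has no legal moves → checkmate.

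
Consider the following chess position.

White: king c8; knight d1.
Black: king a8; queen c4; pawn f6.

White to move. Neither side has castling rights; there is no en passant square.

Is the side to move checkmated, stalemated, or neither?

White to move; white king on c8.
In check: yes, from the black queen on c4.
King squares — b7: attacked by Ka8; c7: attacked by Qc4; d7: available; b8: attacked by Ka8; d8: available.
Legal moves for White: Kd8, Kd7.
White is in check but has 2 legal moves → neither.

neither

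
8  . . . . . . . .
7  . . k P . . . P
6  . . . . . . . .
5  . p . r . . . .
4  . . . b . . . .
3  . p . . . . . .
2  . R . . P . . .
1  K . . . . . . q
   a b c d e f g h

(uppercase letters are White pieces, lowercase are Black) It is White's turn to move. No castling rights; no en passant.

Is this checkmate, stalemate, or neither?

White to move; white king on a1.
In check: yes, from the black queen on h1.
King squares — b1: attacked by Qh1; a2: attacked by Pb3; b2: own rook.
Legal moves for White: none.
In check with no legal moves → checkmate.

checkmate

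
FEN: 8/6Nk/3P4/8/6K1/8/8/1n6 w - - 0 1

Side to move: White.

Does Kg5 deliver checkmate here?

After Kg5: black king on h7; in check: no.
Black is not in check, so this cannot be checkmate.

no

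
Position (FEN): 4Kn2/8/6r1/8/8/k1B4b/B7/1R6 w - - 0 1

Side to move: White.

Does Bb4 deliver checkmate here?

After Bb4: black king on a3; in check: yes, from the white bishop on b4.
Black has 2 legal replies: Ka4, Kxa2.
In check but a legal move exists → not checkmate.

no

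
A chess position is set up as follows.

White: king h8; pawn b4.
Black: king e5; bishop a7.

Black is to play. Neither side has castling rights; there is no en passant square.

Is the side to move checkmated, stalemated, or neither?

neither

Black to move; black king on e5.
In check: no.
Legal moves for Black: Bb8, Bb6, Bc5, Bd4, Be3, Bf2, Bg1, Kf6, Ke6, Kd6, Kf5, Kd5, Kf4, Ke4, Kd4.
Black has 15 legal moves and is not in check → neither.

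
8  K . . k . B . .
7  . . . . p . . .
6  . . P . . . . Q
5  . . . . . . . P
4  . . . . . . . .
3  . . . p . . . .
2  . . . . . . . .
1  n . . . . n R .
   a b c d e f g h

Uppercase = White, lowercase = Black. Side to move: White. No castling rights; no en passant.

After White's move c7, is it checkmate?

no

After c7: black king on d8; in check: yes, from the white pawn on c7.
Black has 4 legal replies: Ke8, Kc8, Kd7, Kxc7.
In check but a legal move exists → not checkmate.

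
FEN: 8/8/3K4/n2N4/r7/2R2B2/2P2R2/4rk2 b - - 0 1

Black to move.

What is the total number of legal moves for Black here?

Black to move; king on f1.
In check: yes, from the white rook on f2.
Legal moves: Kxf2, Kg1.
Count: 2.

2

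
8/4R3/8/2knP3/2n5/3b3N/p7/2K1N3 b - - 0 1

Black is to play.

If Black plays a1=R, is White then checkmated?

yes

After a1=R: white king on c1; in check: yes, from the black rook on a1.
King squares — b1: attacked by Ra1; d1: attacked by Ra1; b2: attacked by Nc4; c2: attacked by Bd3; d2: attacked by Nc4.
White has no legal moves → checkmate.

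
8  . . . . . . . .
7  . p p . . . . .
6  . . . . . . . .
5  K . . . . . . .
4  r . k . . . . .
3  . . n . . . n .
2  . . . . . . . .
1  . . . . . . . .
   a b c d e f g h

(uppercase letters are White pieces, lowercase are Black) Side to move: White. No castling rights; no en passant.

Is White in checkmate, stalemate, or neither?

checkmate

White to move; white king on a5.
In check: yes, from the black rook on a4.
King squares — a4: attacked by Nc3; b4: attacked by Ra4; b5: attacked by Nc3; a6: attacked by Ra4; b6: attacked by Pc7.
Legal moves for White: none.
In check with no legal moves → checkmate.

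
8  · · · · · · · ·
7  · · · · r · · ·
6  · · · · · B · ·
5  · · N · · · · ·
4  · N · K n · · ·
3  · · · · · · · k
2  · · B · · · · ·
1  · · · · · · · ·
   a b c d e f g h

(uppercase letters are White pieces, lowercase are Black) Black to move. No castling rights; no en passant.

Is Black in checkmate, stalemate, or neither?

Black to move; black king on h3.
In check: no.
Legal moves for Black include: Re8, Rh7, Rg7, Rf7, Rd7+, Rc7, Rb7, Ra7, Re6, Re5, Nxf6, Nd6, Ng5, Nxc5, Ng3, Nc3, Nf2, Nd2, ... (list truncated; more exist).
Black has legal moves and is not in check → neither.

neither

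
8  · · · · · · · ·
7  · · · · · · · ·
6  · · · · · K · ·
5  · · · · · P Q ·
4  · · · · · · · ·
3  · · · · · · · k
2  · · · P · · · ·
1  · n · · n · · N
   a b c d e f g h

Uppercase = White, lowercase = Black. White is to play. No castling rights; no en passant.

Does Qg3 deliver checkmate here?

After Qg3: black king on h3; in check: yes, from the white queen on g3.
King squares — g2: attacked by Qg3; h2: attacked by Qg3; g3: attacked by Nh1; g4: attacked by Qg3; h4: attacked by Qg3.
Black has no legal moves → checkmate.

yes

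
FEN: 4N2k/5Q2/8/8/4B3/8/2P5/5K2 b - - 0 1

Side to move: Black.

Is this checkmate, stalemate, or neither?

Black to move; black king on h8.
In check: no.
King squares — g7: attacked by Qf7; h7: attacked by Be4; g8: attacked by Qf7.
Legal moves for Black: none.
Not in check and no legal moves → stalemate.

stalemate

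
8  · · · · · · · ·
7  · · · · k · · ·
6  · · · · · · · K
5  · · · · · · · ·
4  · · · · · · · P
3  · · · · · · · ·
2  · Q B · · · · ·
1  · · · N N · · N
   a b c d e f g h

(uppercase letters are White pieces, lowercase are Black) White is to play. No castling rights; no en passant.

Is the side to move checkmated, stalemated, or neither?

White to move; white king on h6.
In check: no.
Legal moves for White include: Kh7, Kg7, Kg6, Kh5, Kg5, Bh7, Bg6, Bf5, Be4, Ba4, Bd3, Bb3, Bb1, Qh8, Qb8, Qg7+, Qb7+, Qf6+, ... (list truncated; more exist).
White has legal moves and is not in check → neither.

neither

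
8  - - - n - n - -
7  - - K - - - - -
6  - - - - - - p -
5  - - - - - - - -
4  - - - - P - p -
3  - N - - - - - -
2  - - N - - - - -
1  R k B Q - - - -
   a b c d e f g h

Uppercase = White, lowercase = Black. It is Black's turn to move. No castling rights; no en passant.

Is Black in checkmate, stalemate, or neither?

checkmate

Black to move; black king on b1.
In check: yes, from the white rook on a1.
King squares — a1: attacked by Nc2; c1: attacked by Ra1; a2: attacked by Ra1; b2: attacked by Bc1; c2: attacked by Qd1.
Legal moves for Black: none.
In check with no legal moves → checkmate.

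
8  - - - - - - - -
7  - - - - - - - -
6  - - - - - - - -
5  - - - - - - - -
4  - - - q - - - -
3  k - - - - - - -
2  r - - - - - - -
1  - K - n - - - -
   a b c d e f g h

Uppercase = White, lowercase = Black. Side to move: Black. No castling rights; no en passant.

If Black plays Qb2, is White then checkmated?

yes

After Qb2: white king on b1; in check: yes, from the black queen on b2.
King squares — a1: attacked by Ra2; c1: attacked by Qb2; a2: attacked by Qb2; b2: attacked by Nd1; c2: attacked by Qb2.
White has no legal moves → checkmate.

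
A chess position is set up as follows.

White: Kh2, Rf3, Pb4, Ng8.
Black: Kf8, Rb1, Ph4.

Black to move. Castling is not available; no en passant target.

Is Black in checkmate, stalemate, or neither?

Black to move; black king on f8.
In check: yes, from the white rook on f3.
Legal moves for Black: Kxg8, Ke8, Kg7.
Black is in check but has 3 legal moves → neither.

neither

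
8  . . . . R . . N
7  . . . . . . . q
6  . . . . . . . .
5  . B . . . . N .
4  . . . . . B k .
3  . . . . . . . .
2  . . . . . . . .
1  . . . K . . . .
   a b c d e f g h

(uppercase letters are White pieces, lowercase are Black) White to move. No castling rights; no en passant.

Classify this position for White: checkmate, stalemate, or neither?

neither

White to move; white king on d1.
In check: no.
Legal moves for White include: Nhf7, Ng6, Rg8, Rf8, Rd8, Rc8, Rb8, Ra8, Re7, Re6, Re5, Re4, Re3, Re2, Re1, Nxh7, Ngf7, Ne6, ... (list truncated; more exist).
White has legal moves and is not in check → neither.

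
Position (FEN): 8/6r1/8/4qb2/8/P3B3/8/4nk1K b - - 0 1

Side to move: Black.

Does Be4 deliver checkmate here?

After Be4: white king on h1; in check: yes, from the black bishop on e4.
King squares — g1: attacked by Kf1; g2: attacked by Ne1; h2: attacked by Qe5.
White has no legal moves → checkmate.

yes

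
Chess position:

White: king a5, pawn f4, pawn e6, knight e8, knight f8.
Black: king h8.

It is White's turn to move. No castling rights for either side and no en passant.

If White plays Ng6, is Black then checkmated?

no

After Ng6: black king on h8; in check: yes, from the white knight on g6.
Black has 2 legal replies: Kg8, Kh7.
In check but a legal move exists → not checkmate.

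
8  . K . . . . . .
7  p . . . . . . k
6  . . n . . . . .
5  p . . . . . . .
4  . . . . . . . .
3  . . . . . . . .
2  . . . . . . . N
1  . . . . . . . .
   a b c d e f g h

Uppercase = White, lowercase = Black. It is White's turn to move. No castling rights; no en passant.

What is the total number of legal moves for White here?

4

White to move; king on b8.
In check: yes, from the black knight on c6.
Legal moves: Kc8, Ka8, Kc7, Kb7.
Count: 4.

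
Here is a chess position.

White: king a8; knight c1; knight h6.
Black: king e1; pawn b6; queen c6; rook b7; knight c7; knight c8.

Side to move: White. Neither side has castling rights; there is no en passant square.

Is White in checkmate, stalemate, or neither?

White to move; white king on a8.
In check: yes, from the black knight on c7.
King squares — a7: attacked by Rb7; b7: attacked by Qc6; b8: attacked by Rb7.
Legal moves for White: none.
In check with no legal moves → checkmate.

checkmate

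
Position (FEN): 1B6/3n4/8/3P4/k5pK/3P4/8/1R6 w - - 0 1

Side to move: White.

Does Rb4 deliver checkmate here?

no

After Rb4: black king on a4; in check: yes, from the white rook on b4.
Black has 3 legal replies: Ka5, Kxb4, Ka3.
In check but a legal move exists → not checkmate.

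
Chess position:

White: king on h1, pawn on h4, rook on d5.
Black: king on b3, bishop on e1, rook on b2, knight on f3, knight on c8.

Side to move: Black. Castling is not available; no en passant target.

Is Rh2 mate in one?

After Rh2: white king on h1; in check: yes, from the black rook on h2.
King squares — g1: attacked by Nf3; g2: attacked by Rh2; h2: attacked by Nf3.
White has no legal moves → checkmate.

yes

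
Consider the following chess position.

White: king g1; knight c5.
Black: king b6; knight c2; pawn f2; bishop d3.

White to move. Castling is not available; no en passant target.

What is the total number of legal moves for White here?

White to move; king on g1.
In check: yes, from the black pawn on f2.
Legal moves: Kh2, Kg2, Kxf2, Kh1.
Count: 4.

4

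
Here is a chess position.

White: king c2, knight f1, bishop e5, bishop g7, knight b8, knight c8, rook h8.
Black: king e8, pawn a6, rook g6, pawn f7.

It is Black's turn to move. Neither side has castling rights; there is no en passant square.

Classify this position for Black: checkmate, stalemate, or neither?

Black to move; black king on e8.
In check: yes, from the white rook on h8.
King squares — d7: attacked by Nb8; e7: attacked by Nc8; f7: own pawn; d8: attacked by Rh8; f8: attacked by Bg7.
Legal moves for Black: none.
In check with no legal moves → checkmate.

checkmate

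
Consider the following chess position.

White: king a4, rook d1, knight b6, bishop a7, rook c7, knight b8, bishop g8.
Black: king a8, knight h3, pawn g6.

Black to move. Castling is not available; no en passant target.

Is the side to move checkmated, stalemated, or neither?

checkmate

Black to move; black king on a8.
In check: yes, from the white knight on b6.
King squares — a7: attacked by Rc7; b7: attacked by Rc7; b8: attacked by Ba7.
Legal moves for Black: none.
In check with no legal moves → checkmate.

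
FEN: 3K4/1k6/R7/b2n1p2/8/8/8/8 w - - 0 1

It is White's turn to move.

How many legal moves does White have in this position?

4

White to move; king on d8.
In check: yes, from the black bishop on a5.
Legal moves: Ke8, Kd7, Rb6+, Rxa5.
Count: 4.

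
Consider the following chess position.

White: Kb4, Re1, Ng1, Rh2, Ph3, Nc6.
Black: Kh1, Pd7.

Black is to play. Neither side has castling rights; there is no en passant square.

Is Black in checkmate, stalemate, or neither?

Black to move; black king on h1.
In check: yes, from the white rook on h2.
Legal moves for Black: Kxh2.
Black is in check but has 1 legal move → neither.

neither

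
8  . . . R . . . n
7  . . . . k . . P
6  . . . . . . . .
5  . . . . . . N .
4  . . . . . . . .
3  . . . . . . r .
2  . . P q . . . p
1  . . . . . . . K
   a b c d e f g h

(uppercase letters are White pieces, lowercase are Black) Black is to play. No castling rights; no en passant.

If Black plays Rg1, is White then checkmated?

yes

After Rg1: white king on h1; in check: yes, from the black rook on g1.
King squares — g1: attacked by Ph2; g2: attacked by Rg1; h2: attacked by Qd2.
White has no legal moves → checkmate.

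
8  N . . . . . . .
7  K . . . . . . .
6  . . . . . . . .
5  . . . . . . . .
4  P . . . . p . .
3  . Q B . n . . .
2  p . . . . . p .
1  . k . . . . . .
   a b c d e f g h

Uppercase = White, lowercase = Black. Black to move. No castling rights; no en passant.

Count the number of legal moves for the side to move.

Black to move; king on b1.
In check: yes, from the white queen on b3.
Legal moves: Kc1.
Count: 1.

1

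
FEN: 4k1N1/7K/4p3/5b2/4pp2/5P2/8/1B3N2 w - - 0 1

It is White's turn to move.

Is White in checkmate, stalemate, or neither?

White to move; white king on h7.
In check: yes, from the black bishop on f5.
King squares — g6: attacked by Bf5; h6: available; g7: available; g8: own knight; h8: available.
Legal moves for White: Kh8, Kg7, Kh6.
White is in check but has 3 legal moves → neither.

neither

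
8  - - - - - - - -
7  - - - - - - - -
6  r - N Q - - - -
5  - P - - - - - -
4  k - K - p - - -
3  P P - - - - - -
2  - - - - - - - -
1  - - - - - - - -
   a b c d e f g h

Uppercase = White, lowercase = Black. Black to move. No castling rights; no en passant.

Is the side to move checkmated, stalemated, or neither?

Black to move; black king on a4.
In check: yes, from the white pawn on b3.
King squares — a3: attacked by Qd6; b3: attacked by Kc4; b4: attacked by Pa3; a5: attacked by Nc6; b5: attacked by Kc4.
Legal moves for Black: none.
In check with no legal moves → checkmate.

checkmate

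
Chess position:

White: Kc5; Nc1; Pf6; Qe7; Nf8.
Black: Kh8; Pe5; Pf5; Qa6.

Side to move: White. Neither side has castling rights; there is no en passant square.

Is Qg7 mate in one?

After Qg7: black king on h8; in check: yes, from the white queen on g7.
King squares — g7: attacked by Pf6; h7: attacked by Qg7; g8: attacked by Qg7.
Black has no legal moves → checkmate.

yes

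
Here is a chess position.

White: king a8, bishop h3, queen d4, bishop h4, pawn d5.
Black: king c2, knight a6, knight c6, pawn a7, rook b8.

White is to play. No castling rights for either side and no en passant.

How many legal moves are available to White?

White to move; king on a8.
In check: yes, from the black rook on b8.
Legal moves: none.
Count: 0.

0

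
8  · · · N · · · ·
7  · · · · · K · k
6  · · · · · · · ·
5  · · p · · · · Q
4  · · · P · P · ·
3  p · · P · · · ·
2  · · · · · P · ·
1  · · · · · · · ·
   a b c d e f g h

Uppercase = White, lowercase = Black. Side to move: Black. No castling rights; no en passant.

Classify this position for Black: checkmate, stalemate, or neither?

checkmate

Black to move; black king on h7.
In check: yes, from the white queen on h5.
King squares — g6: attacked by Qh5; h6: attacked by Qh5; g7: attacked by Kf7; g8: attacked by Kf7; h8: attacked by Qh5.
Legal moves for Black: none.
In check with no legal moves → checkmate.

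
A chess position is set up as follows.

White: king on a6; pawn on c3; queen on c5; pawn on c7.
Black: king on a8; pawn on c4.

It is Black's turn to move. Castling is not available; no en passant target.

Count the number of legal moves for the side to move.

0

Black to move; king on a8.
In check: no.
Legal moves: none.
Count: 0.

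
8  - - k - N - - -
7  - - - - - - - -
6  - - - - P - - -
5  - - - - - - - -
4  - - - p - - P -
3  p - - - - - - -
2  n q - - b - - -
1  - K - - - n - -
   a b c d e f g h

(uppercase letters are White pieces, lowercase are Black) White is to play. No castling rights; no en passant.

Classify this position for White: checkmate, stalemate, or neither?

checkmate

White to move; white king on b1.
In check: yes, from the black queen on b2.
King squares — a1: attacked by Qb2; c1: attacked by Na2; a2: attacked by Qb2; b2: attacked by Pa3; c2: attacked by Qb2.
Legal moves for White: none.
In check with no legal moves → checkmate.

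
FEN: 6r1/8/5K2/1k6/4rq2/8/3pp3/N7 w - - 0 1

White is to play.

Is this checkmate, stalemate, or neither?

checkmate

White to move; white king on f6.
In check: yes, from the black queen on f4.
King squares — e5: attacked by Re4; f5: attacked by Qf4; g5: attacked by Qf4; e6: attacked by Re4; g6: attacked by Rg8; e7: attacked by Re4; f7: attacked by Qf4; g7: attacked by Rg8.
Legal moves for White: none.
In check with no legal moves → checkmate.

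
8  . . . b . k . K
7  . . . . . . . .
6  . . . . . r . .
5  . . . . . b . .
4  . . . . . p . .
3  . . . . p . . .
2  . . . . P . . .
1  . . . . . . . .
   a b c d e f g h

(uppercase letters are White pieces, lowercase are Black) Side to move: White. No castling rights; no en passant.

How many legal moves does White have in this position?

0

White to move; king on h8.
In check: no.
Legal moves: none.
Count: 0.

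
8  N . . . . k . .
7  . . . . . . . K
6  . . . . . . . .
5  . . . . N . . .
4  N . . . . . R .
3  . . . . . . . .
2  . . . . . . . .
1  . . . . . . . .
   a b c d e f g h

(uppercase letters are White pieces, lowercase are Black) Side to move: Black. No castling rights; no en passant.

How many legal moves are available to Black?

2

Black to move; king on f8.
In check: no.
Legal moves: Ke8, Ke7.
Count: 2.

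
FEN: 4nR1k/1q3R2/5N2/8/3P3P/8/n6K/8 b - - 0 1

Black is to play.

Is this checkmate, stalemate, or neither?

checkmate

Black to move; black king on h8.
In check: yes, from the white rook on f8.
King squares — g7: attacked by Rf7; h7: attacked by Nf6; g8: attacked by Nf6.
Legal moves for Black: none.
In check with no legal moves → checkmate.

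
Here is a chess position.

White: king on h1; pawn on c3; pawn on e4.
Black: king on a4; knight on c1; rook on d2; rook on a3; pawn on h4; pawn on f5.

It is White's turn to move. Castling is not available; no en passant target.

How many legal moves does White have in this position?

White to move; king on h1.
In check: no.
Legal moves: Kg1, exf5, e5, c4.
Count: 4.

4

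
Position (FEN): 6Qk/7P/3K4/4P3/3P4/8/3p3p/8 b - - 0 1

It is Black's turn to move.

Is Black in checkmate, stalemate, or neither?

checkmate

Black to move; black king on h8.
In check: yes, from the white queen on g8.
King squares — g7: attacked by Qg8; h7: attacked by Qg8; g8: attacked by Ph7.
Legal moves for Black: none.
In check with no legal moves → checkmate.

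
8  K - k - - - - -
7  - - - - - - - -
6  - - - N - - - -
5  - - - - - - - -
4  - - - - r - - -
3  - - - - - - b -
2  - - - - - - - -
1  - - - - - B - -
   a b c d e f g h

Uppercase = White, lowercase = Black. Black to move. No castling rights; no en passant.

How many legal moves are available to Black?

Black to move; king on c8.
In check: yes, from the white knight on d6.
Legal moves: Kd8, Kd7, Kc7, Bxd6.
Count: 4.

4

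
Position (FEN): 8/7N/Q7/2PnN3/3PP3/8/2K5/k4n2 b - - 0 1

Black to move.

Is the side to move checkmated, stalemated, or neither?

Black to move; black king on a1.
In check: yes, from the white queen on a6.
King squares — b1: attacked by Kc2; a2: attacked by Qa6; b2: attacked by Kc2.
Legal moves for Black: none.
In check with no legal moves → checkmate.

checkmate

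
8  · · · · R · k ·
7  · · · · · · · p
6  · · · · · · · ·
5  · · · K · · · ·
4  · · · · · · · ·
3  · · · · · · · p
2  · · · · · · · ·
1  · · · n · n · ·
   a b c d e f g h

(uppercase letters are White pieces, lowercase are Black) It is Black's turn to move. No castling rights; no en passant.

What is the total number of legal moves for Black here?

2

Black to move; king on g8.
In check: yes, from the white rook on e8.
Legal moves: Kg7, Kf7.
Count: 2.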